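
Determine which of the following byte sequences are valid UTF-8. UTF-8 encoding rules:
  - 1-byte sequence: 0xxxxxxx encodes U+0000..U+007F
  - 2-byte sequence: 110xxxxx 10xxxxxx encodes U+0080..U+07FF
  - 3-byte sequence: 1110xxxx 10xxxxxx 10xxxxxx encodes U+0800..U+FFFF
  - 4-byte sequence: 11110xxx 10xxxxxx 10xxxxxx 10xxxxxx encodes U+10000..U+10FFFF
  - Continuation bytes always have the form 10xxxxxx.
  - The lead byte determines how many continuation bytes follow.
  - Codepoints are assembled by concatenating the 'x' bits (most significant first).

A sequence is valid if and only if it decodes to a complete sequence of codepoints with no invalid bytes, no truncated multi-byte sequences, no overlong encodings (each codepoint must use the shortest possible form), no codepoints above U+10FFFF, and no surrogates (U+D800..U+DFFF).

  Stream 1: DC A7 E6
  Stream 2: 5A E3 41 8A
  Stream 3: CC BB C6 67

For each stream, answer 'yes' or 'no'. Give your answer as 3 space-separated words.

Stream 1: error at byte offset 3. INVALID
Stream 2: error at byte offset 2. INVALID
Stream 3: error at byte offset 3. INVALID

Answer: no no no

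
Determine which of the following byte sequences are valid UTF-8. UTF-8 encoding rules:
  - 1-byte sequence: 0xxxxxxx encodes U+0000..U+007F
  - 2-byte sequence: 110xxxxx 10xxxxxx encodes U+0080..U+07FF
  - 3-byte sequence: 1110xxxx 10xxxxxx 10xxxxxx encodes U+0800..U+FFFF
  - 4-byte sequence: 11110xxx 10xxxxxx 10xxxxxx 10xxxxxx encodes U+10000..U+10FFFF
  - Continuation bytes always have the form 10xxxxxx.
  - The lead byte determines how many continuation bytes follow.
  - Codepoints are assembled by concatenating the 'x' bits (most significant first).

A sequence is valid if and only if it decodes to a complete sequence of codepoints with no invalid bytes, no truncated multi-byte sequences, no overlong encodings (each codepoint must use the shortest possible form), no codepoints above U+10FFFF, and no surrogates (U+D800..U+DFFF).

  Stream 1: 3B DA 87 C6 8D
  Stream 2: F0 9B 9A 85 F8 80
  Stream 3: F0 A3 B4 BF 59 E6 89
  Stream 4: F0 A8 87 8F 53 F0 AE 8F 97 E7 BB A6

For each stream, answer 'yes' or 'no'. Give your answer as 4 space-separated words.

Answer: yes no no yes

Derivation:
Stream 1: decodes cleanly. VALID
Stream 2: error at byte offset 4. INVALID
Stream 3: error at byte offset 7. INVALID
Stream 4: decodes cleanly. VALID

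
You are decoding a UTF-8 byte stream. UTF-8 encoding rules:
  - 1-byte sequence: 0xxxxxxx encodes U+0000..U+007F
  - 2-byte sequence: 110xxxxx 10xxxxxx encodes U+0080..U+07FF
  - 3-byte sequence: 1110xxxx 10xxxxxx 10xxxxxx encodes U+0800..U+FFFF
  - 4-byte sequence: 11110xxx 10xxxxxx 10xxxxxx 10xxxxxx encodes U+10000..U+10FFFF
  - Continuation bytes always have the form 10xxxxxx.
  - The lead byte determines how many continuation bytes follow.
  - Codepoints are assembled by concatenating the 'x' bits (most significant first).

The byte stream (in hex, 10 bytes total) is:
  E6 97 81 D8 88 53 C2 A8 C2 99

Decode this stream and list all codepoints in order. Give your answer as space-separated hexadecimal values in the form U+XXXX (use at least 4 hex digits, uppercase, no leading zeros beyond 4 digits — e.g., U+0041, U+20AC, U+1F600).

Byte[0]=E6: 3-byte lead, need 2 cont bytes. acc=0x6
Byte[1]=97: continuation. acc=(acc<<6)|0x17=0x197
Byte[2]=81: continuation. acc=(acc<<6)|0x01=0x65C1
Completed: cp=U+65C1 (starts at byte 0)
Byte[3]=D8: 2-byte lead, need 1 cont bytes. acc=0x18
Byte[4]=88: continuation. acc=(acc<<6)|0x08=0x608
Completed: cp=U+0608 (starts at byte 3)
Byte[5]=53: 1-byte ASCII. cp=U+0053
Byte[6]=C2: 2-byte lead, need 1 cont bytes. acc=0x2
Byte[7]=A8: continuation. acc=(acc<<6)|0x28=0xA8
Completed: cp=U+00A8 (starts at byte 6)
Byte[8]=C2: 2-byte lead, need 1 cont bytes. acc=0x2
Byte[9]=99: continuation. acc=(acc<<6)|0x19=0x99
Completed: cp=U+0099 (starts at byte 8)

Answer: U+65C1 U+0608 U+0053 U+00A8 U+0099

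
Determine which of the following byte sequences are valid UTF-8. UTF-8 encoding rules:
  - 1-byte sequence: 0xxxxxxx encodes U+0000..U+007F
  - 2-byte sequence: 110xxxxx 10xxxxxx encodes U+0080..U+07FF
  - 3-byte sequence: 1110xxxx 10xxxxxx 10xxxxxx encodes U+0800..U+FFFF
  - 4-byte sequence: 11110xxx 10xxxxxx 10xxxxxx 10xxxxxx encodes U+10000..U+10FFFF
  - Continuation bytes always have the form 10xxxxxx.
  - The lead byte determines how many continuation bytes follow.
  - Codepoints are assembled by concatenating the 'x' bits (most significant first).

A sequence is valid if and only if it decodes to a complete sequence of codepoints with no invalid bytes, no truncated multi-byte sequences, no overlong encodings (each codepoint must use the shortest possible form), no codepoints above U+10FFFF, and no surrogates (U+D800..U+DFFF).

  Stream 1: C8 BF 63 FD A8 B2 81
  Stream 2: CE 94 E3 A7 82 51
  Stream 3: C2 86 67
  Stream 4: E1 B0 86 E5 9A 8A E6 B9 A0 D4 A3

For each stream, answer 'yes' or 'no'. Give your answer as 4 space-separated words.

Answer: no yes yes yes

Derivation:
Stream 1: error at byte offset 3. INVALID
Stream 2: decodes cleanly. VALID
Stream 3: decodes cleanly. VALID
Stream 4: decodes cleanly. VALID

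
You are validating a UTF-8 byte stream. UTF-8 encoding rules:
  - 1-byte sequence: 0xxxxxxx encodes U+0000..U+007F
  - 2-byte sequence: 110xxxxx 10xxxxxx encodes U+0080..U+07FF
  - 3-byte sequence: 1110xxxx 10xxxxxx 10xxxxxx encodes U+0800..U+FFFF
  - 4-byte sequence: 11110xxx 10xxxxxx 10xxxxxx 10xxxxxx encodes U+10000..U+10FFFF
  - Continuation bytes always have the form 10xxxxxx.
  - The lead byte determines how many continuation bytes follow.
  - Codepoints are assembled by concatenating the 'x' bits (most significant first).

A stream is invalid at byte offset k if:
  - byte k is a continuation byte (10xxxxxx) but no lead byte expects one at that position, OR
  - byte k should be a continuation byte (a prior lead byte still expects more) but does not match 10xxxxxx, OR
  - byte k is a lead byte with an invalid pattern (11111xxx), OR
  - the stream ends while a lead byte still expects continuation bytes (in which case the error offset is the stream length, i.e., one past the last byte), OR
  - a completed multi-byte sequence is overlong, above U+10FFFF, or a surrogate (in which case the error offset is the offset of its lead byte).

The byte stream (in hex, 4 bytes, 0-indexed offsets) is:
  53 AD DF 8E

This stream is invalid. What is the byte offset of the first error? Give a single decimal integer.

Byte[0]=53: 1-byte ASCII. cp=U+0053
Byte[1]=AD: INVALID lead byte (not 0xxx/110x/1110/11110)

Answer: 1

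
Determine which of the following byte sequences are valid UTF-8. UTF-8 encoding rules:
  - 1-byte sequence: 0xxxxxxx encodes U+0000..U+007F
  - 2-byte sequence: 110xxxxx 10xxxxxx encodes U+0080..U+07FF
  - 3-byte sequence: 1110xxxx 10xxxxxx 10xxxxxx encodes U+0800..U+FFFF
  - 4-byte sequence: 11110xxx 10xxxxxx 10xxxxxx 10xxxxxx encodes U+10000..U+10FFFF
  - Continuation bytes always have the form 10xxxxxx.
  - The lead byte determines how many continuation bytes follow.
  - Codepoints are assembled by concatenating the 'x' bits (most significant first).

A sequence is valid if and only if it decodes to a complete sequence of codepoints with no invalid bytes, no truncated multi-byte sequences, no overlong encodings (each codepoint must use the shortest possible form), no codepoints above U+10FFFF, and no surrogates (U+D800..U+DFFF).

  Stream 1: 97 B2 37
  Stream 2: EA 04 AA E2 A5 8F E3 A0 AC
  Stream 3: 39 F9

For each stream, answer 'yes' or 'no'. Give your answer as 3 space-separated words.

Answer: no no no

Derivation:
Stream 1: error at byte offset 0. INVALID
Stream 2: error at byte offset 1. INVALID
Stream 3: error at byte offset 1. INVALID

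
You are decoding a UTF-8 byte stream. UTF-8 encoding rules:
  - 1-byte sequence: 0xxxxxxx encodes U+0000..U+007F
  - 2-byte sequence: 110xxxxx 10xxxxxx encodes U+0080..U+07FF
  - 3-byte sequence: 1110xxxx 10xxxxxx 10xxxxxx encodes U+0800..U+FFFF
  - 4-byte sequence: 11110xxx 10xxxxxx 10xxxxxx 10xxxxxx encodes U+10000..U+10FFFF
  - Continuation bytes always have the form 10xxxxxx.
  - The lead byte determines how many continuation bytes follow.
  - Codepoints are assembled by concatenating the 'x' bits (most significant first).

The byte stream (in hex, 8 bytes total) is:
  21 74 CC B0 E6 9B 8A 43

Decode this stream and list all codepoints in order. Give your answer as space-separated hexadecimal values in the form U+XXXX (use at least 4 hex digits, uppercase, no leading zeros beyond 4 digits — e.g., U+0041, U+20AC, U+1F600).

Byte[0]=21: 1-byte ASCII. cp=U+0021
Byte[1]=74: 1-byte ASCII. cp=U+0074
Byte[2]=CC: 2-byte lead, need 1 cont bytes. acc=0xC
Byte[3]=B0: continuation. acc=(acc<<6)|0x30=0x330
Completed: cp=U+0330 (starts at byte 2)
Byte[4]=E6: 3-byte lead, need 2 cont bytes. acc=0x6
Byte[5]=9B: continuation. acc=(acc<<6)|0x1B=0x19B
Byte[6]=8A: continuation. acc=(acc<<6)|0x0A=0x66CA
Completed: cp=U+66CA (starts at byte 4)
Byte[7]=43: 1-byte ASCII. cp=U+0043

Answer: U+0021 U+0074 U+0330 U+66CA U+0043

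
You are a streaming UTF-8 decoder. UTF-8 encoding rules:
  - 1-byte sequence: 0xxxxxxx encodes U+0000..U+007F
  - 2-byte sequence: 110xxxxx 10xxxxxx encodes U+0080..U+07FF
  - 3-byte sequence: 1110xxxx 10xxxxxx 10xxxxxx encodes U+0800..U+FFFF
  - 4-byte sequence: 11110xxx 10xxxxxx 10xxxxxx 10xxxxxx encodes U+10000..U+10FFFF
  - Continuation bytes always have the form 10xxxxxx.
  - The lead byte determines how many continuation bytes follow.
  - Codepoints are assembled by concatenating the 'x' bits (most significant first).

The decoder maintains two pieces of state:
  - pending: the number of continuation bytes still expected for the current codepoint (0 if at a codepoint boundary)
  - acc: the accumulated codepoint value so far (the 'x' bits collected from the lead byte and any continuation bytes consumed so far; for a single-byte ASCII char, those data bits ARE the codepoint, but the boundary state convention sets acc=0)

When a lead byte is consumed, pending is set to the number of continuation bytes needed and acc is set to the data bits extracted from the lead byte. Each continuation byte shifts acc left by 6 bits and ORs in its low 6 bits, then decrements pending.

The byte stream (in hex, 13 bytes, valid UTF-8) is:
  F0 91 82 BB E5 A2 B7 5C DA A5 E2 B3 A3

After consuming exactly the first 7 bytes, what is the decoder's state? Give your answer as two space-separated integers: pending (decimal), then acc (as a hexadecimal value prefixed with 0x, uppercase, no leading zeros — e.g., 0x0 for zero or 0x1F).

Answer: 0 0x58B7

Derivation:
Byte[0]=F0: 4-byte lead. pending=3, acc=0x0
Byte[1]=91: continuation. acc=(acc<<6)|0x11=0x11, pending=2
Byte[2]=82: continuation. acc=(acc<<6)|0x02=0x442, pending=1
Byte[3]=BB: continuation. acc=(acc<<6)|0x3B=0x110BB, pending=0
Byte[4]=E5: 3-byte lead. pending=2, acc=0x5
Byte[5]=A2: continuation. acc=(acc<<6)|0x22=0x162, pending=1
Byte[6]=B7: continuation. acc=(acc<<6)|0x37=0x58B7, pending=0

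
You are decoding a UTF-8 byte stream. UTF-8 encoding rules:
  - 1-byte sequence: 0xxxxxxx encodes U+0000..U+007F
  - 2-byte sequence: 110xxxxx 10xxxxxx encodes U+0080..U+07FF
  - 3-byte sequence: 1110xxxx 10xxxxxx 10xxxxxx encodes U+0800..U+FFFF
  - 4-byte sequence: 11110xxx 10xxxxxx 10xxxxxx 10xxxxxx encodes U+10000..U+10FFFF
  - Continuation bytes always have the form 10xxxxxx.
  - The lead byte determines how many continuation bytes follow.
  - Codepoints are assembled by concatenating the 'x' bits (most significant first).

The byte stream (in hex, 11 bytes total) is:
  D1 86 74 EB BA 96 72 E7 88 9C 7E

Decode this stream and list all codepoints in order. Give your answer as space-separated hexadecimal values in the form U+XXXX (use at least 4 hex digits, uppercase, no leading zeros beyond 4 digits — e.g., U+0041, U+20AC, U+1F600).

Byte[0]=D1: 2-byte lead, need 1 cont bytes. acc=0x11
Byte[1]=86: continuation. acc=(acc<<6)|0x06=0x446
Completed: cp=U+0446 (starts at byte 0)
Byte[2]=74: 1-byte ASCII. cp=U+0074
Byte[3]=EB: 3-byte lead, need 2 cont bytes. acc=0xB
Byte[4]=BA: continuation. acc=(acc<<6)|0x3A=0x2FA
Byte[5]=96: continuation. acc=(acc<<6)|0x16=0xBE96
Completed: cp=U+BE96 (starts at byte 3)
Byte[6]=72: 1-byte ASCII. cp=U+0072
Byte[7]=E7: 3-byte lead, need 2 cont bytes. acc=0x7
Byte[8]=88: continuation. acc=(acc<<6)|0x08=0x1C8
Byte[9]=9C: continuation. acc=(acc<<6)|0x1C=0x721C
Completed: cp=U+721C (starts at byte 7)
Byte[10]=7E: 1-byte ASCII. cp=U+007E

Answer: U+0446 U+0074 U+BE96 U+0072 U+721C U+007E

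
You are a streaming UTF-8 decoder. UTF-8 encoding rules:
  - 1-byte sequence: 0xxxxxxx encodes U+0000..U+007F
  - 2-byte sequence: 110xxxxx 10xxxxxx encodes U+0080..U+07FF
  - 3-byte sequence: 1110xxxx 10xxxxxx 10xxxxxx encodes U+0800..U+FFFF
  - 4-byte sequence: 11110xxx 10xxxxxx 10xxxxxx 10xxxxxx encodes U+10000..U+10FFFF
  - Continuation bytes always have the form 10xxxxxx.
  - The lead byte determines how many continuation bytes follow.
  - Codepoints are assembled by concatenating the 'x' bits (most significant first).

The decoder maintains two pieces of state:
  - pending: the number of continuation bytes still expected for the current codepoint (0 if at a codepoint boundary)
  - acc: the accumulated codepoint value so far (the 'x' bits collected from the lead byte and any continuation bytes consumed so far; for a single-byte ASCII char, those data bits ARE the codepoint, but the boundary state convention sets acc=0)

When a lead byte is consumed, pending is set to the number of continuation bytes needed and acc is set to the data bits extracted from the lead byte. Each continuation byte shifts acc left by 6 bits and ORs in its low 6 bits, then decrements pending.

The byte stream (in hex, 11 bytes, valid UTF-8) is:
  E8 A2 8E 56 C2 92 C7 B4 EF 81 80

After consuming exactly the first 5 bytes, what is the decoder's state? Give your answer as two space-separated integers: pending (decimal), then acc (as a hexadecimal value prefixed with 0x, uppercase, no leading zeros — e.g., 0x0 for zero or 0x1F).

Byte[0]=E8: 3-byte lead. pending=2, acc=0x8
Byte[1]=A2: continuation. acc=(acc<<6)|0x22=0x222, pending=1
Byte[2]=8E: continuation. acc=(acc<<6)|0x0E=0x888E, pending=0
Byte[3]=56: 1-byte. pending=0, acc=0x0
Byte[4]=C2: 2-byte lead. pending=1, acc=0x2

Answer: 1 0x2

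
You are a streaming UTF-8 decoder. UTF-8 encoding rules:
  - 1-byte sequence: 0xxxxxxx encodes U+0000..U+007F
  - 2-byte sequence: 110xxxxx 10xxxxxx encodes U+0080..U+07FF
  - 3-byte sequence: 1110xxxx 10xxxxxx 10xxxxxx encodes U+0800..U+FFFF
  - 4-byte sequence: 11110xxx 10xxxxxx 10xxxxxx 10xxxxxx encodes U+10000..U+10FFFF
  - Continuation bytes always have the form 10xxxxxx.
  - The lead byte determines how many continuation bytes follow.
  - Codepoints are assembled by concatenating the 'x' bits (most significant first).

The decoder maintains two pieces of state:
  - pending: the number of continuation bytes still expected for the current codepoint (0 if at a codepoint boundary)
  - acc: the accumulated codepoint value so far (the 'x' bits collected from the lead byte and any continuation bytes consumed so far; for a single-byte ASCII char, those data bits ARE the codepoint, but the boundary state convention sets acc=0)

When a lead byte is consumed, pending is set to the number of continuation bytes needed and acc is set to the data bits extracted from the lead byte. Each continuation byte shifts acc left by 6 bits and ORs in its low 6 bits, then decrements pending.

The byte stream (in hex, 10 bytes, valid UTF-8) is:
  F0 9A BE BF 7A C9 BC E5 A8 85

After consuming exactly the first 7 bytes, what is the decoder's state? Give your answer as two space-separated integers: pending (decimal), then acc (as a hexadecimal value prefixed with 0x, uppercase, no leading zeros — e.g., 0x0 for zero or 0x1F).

Answer: 0 0x27C

Derivation:
Byte[0]=F0: 4-byte lead. pending=3, acc=0x0
Byte[1]=9A: continuation. acc=(acc<<6)|0x1A=0x1A, pending=2
Byte[2]=BE: continuation. acc=(acc<<6)|0x3E=0x6BE, pending=1
Byte[3]=BF: continuation. acc=(acc<<6)|0x3F=0x1AFBF, pending=0
Byte[4]=7A: 1-byte. pending=0, acc=0x0
Byte[5]=C9: 2-byte lead. pending=1, acc=0x9
Byte[6]=BC: continuation. acc=(acc<<6)|0x3C=0x27C, pending=0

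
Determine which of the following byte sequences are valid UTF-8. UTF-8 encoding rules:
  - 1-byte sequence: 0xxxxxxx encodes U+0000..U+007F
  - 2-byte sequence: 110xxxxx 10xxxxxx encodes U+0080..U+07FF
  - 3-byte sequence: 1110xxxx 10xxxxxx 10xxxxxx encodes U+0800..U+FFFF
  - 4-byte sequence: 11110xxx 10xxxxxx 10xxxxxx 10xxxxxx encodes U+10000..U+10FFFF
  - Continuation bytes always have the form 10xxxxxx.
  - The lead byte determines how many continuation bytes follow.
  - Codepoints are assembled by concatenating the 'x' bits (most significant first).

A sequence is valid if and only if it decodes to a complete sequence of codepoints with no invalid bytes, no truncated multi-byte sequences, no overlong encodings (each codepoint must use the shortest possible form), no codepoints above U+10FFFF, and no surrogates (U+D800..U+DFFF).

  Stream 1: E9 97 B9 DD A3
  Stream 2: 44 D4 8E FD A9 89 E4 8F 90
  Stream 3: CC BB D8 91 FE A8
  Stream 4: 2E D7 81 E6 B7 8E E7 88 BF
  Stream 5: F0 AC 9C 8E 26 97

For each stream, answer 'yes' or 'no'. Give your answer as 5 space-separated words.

Stream 1: decodes cleanly. VALID
Stream 2: error at byte offset 3. INVALID
Stream 3: error at byte offset 4. INVALID
Stream 4: decodes cleanly. VALID
Stream 5: error at byte offset 5. INVALID

Answer: yes no no yes no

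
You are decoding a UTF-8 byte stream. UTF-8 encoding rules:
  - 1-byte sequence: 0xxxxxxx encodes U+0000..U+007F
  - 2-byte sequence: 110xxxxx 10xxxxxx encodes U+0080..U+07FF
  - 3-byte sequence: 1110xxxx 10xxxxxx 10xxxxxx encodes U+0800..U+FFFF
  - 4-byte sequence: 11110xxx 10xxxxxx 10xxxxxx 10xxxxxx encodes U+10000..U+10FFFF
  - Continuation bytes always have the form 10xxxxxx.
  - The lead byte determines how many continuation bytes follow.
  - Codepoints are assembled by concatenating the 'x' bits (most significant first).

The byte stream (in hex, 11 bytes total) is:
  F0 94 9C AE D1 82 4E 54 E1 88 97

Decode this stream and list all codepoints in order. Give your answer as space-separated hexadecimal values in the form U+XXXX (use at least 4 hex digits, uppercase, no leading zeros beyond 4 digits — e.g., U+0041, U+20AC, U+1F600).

Byte[0]=F0: 4-byte lead, need 3 cont bytes. acc=0x0
Byte[1]=94: continuation. acc=(acc<<6)|0x14=0x14
Byte[2]=9C: continuation. acc=(acc<<6)|0x1C=0x51C
Byte[3]=AE: continuation. acc=(acc<<6)|0x2E=0x1472E
Completed: cp=U+1472E (starts at byte 0)
Byte[4]=D1: 2-byte lead, need 1 cont bytes. acc=0x11
Byte[5]=82: continuation. acc=(acc<<6)|0x02=0x442
Completed: cp=U+0442 (starts at byte 4)
Byte[6]=4E: 1-byte ASCII. cp=U+004E
Byte[7]=54: 1-byte ASCII. cp=U+0054
Byte[8]=E1: 3-byte lead, need 2 cont bytes. acc=0x1
Byte[9]=88: continuation. acc=(acc<<6)|0x08=0x48
Byte[10]=97: continuation. acc=(acc<<6)|0x17=0x1217
Completed: cp=U+1217 (starts at byte 8)

Answer: U+1472E U+0442 U+004E U+0054 U+1217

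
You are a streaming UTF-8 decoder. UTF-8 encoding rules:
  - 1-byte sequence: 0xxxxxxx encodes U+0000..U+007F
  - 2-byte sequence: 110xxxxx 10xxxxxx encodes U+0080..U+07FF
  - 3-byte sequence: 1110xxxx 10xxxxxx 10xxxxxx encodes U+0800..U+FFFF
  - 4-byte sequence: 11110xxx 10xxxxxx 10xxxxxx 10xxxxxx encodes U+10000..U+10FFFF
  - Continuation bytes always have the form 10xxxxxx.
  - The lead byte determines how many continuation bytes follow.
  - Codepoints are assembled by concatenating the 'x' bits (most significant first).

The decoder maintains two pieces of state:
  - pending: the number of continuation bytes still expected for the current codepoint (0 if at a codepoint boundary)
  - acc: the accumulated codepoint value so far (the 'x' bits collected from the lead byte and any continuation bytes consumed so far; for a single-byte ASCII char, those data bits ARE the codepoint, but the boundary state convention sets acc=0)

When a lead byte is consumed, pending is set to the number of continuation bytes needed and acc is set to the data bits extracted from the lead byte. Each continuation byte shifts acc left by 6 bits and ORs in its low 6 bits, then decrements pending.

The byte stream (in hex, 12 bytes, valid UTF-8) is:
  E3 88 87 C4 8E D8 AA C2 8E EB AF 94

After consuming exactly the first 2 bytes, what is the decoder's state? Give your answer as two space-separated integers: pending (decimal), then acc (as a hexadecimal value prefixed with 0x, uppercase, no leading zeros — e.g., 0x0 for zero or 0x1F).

Answer: 1 0xC8

Derivation:
Byte[0]=E3: 3-byte lead. pending=2, acc=0x3
Byte[1]=88: continuation. acc=(acc<<6)|0x08=0xC8, pending=1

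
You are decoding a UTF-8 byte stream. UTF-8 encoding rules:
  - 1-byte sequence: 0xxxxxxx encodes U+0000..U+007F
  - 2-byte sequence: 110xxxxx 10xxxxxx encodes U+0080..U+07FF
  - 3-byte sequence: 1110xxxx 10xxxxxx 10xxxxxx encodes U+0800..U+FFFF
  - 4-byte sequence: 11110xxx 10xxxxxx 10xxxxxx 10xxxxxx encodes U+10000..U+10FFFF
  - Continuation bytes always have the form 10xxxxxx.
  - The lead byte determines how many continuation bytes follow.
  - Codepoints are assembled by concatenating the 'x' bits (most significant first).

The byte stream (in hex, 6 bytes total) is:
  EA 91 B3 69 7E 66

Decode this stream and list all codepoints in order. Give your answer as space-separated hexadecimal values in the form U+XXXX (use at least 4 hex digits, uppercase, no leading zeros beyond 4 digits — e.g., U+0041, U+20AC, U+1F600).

Answer: U+A473 U+0069 U+007E U+0066

Derivation:
Byte[0]=EA: 3-byte lead, need 2 cont bytes. acc=0xA
Byte[1]=91: continuation. acc=(acc<<6)|0x11=0x291
Byte[2]=B3: continuation. acc=(acc<<6)|0x33=0xA473
Completed: cp=U+A473 (starts at byte 0)
Byte[3]=69: 1-byte ASCII. cp=U+0069
Byte[4]=7E: 1-byte ASCII. cp=U+007E
Byte[5]=66: 1-byte ASCII. cp=U+0066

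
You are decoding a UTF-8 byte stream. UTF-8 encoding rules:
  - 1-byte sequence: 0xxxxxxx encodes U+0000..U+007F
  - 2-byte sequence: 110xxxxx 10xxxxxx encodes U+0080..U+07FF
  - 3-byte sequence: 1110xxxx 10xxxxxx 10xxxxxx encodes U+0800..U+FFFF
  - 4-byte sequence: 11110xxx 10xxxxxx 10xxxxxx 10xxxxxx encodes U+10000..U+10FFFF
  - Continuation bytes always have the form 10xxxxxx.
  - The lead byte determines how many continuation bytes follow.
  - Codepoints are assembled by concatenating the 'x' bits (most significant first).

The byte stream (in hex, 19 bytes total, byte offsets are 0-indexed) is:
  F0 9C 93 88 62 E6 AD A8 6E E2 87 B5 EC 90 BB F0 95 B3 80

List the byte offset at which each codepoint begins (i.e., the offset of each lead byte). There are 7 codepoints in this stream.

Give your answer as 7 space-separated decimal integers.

Answer: 0 4 5 8 9 12 15

Derivation:
Byte[0]=F0: 4-byte lead, need 3 cont bytes. acc=0x0
Byte[1]=9C: continuation. acc=(acc<<6)|0x1C=0x1C
Byte[2]=93: continuation. acc=(acc<<6)|0x13=0x713
Byte[3]=88: continuation. acc=(acc<<6)|0x08=0x1C4C8
Completed: cp=U+1C4C8 (starts at byte 0)
Byte[4]=62: 1-byte ASCII. cp=U+0062
Byte[5]=E6: 3-byte lead, need 2 cont bytes. acc=0x6
Byte[6]=AD: continuation. acc=(acc<<6)|0x2D=0x1AD
Byte[7]=A8: continuation. acc=(acc<<6)|0x28=0x6B68
Completed: cp=U+6B68 (starts at byte 5)
Byte[8]=6E: 1-byte ASCII. cp=U+006E
Byte[9]=E2: 3-byte lead, need 2 cont bytes. acc=0x2
Byte[10]=87: continuation. acc=(acc<<6)|0x07=0x87
Byte[11]=B5: continuation. acc=(acc<<6)|0x35=0x21F5
Completed: cp=U+21F5 (starts at byte 9)
Byte[12]=EC: 3-byte lead, need 2 cont bytes. acc=0xC
Byte[13]=90: continuation. acc=(acc<<6)|0x10=0x310
Byte[14]=BB: continuation. acc=(acc<<6)|0x3B=0xC43B
Completed: cp=U+C43B (starts at byte 12)
Byte[15]=F0: 4-byte lead, need 3 cont bytes. acc=0x0
Byte[16]=95: continuation. acc=(acc<<6)|0x15=0x15
Byte[17]=B3: continuation. acc=(acc<<6)|0x33=0x573
Byte[18]=80: continuation. acc=(acc<<6)|0x00=0x15CC0
Completed: cp=U+15CC0 (starts at byte 15)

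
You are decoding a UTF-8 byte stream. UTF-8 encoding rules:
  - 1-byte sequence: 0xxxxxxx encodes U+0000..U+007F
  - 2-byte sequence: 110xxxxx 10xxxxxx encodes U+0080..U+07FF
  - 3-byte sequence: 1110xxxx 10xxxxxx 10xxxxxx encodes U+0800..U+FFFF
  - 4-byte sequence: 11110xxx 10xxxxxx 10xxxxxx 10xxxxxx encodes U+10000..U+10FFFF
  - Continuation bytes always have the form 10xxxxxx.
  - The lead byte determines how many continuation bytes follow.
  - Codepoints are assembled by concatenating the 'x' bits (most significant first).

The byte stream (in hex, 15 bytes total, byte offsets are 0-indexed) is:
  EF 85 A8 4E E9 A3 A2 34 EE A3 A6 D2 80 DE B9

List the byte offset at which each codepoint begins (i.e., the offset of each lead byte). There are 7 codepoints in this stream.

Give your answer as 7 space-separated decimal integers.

Byte[0]=EF: 3-byte lead, need 2 cont bytes. acc=0xF
Byte[1]=85: continuation. acc=(acc<<6)|0x05=0x3C5
Byte[2]=A8: continuation. acc=(acc<<6)|0x28=0xF168
Completed: cp=U+F168 (starts at byte 0)
Byte[3]=4E: 1-byte ASCII. cp=U+004E
Byte[4]=E9: 3-byte lead, need 2 cont bytes. acc=0x9
Byte[5]=A3: continuation. acc=(acc<<6)|0x23=0x263
Byte[6]=A2: continuation. acc=(acc<<6)|0x22=0x98E2
Completed: cp=U+98E2 (starts at byte 4)
Byte[7]=34: 1-byte ASCII. cp=U+0034
Byte[8]=EE: 3-byte lead, need 2 cont bytes. acc=0xE
Byte[9]=A3: continuation. acc=(acc<<6)|0x23=0x3A3
Byte[10]=A6: continuation. acc=(acc<<6)|0x26=0xE8E6
Completed: cp=U+E8E6 (starts at byte 8)
Byte[11]=D2: 2-byte lead, need 1 cont bytes. acc=0x12
Byte[12]=80: continuation. acc=(acc<<6)|0x00=0x480
Completed: cp=U+0480 (starts at byte 11)
Byte[13]=DE: 2-byte lead, need 1 cont bytes. acc=0x1E
Byte[14]=B9: continuation. acc=(acc<<6)|0x39=0x7B9
Completed: cp=U+07B9 (starts at byte 13)

Answer: 0 3 4 7 8 11 13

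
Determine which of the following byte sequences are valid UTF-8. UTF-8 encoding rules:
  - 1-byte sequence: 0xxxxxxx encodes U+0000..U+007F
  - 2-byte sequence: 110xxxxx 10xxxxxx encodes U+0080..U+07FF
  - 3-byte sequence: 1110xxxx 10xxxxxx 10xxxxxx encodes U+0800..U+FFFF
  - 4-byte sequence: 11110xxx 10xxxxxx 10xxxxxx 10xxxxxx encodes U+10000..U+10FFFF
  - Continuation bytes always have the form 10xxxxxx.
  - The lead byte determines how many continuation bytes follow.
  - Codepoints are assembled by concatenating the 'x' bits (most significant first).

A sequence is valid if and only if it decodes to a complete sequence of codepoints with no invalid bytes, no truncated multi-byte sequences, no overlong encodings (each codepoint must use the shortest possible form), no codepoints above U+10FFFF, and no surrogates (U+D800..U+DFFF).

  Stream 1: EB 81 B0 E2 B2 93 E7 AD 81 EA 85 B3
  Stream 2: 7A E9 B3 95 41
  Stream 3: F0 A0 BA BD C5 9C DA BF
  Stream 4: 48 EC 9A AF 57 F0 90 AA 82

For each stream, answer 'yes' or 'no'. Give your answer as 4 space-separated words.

Stream 1: decodes cleanly. VALID
Stream 2: decodes cleanly. VALID
Stream 3: decodes cleanly. VALID
Stream 4: decodes cleanly. VALID

Answer: yes yes yes yes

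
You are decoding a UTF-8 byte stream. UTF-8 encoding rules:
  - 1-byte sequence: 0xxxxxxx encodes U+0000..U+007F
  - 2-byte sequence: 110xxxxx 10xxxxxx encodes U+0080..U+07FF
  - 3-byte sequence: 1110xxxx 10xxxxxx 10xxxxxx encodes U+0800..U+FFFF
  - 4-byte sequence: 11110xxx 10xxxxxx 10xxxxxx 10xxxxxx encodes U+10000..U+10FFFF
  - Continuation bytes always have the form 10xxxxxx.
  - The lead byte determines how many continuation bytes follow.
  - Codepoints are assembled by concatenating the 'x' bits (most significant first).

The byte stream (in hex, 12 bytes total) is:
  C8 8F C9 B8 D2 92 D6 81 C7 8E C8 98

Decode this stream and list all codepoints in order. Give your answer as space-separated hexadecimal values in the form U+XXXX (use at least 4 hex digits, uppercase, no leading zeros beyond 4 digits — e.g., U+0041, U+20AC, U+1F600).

Answer: U+020F U+0278 U+0492 U+0581 U+01CE U+0218

Derivation:
Byte[0]=C8: 2-byte lead, need 1 cont bytes. acc=0x8
Byte[1]=8F: continuation. acc=(acc<<6)|0x0F=0x20F
Completed: cp=U+020F (starts at byte 0)
Byte[2]=C9: 2-byte lead, need 1 cont bytes. acc=0x9
Byte[3]=B8: continuation. acc=(acc<<6)|0x38=0x278
Completed: cp=U+0278 (starts at byte 2)
Byte[4]=D2: 2-byte lead, need 1 cont bytes. acc=0x12
Byte[5]=92: continuation. acc=(acc<<6)|0x12=0x492
Completed: cp=U+0492 (starts at byte 4)
Byte[6]=D6: 2-byte lead, need 1 cont bytes. acc=0x16
Byte[7]=81: continuation. acc=(acc<<6)|0x01=0x581
Completed: cp=U+0581 (starts at byte 6)
Byte[8]=C7: 2-byte lead, need 1 cont bytes. acc=0x7
Byte[9]=8E: continuation. acc=(acc<<6)|0x0E=0x1CE
Completed: cp=U+01CE (starts at byte 8)
Byte[10]=C8: 2-byte lead, need 1 cont bytes. acc=0x8
Byte[11]=98: continuation. acc=(acc<<6)|0x18=0x218
Completed: cp=U+0218 (starts at byte 10)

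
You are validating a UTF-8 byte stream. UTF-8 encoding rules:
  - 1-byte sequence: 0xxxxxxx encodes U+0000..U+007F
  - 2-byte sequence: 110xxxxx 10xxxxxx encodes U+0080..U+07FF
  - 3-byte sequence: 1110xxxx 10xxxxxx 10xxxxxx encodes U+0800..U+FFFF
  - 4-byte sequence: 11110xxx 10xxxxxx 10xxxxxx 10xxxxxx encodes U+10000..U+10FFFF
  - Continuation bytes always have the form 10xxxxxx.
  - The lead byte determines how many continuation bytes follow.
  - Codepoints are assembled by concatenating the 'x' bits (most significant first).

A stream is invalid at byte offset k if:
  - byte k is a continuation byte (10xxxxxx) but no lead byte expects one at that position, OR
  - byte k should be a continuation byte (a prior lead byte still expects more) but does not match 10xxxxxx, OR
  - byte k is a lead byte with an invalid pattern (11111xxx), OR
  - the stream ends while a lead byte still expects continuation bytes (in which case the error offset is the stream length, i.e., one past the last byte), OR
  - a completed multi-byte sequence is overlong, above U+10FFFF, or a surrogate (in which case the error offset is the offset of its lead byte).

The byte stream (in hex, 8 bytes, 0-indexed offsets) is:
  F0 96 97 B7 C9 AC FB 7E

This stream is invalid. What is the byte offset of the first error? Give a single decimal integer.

Answer: 6

Derivation:
Byte[0]=F0: 4-byte lead, need 3 cont bytes. acc=0x0
Byte[1]=96: continuation. acc=(acc<<6)|0x16=0x16
Byte[2]=97: continuation. acc=(acc<<6)|0x17=0x597
Byte[3]=B7: continuation. acc=(acc<<6)|0x37=0x165F7
Completed: cp=U+165F7 (starts at byte 0)
Byte[4]=C9: 2-byte lead, need 1 cont bytes. acc=0x9
Byte[5]=AC: continuation. acc=(acc<<6)|0x2C=0x26C
Completed: cp=U+026C (starts at byte 4)
Byte[6]=FB: INVALID lead byte (not 0xxx/110x/1110/11110)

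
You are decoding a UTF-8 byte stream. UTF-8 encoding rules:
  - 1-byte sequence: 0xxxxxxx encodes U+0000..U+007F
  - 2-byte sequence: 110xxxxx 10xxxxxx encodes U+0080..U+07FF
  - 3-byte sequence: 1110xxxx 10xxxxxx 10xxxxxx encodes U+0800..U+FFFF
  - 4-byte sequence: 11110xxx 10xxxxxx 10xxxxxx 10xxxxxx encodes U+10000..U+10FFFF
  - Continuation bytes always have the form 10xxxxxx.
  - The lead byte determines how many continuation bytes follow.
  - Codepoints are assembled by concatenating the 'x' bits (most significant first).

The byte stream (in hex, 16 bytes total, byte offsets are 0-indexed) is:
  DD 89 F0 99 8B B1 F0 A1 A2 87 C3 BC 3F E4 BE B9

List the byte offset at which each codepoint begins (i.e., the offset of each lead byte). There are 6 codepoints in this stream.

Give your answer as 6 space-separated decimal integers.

Answer: 0 2 6 10 12 13

Derivation:
Byte[0]=DD: 2-byte lead, need 1 cont bytes. acc=0x1D
Byte[1]=89: continuation. acc=(acc<<6)|0x09=0x749
Completed: cp=U+0749 (starts at byte 0)
Byte[2]=F0: 4-byte lead, need 3 cont bytes. acc=0x0
Byte[3]=99: continuation. acc=(acc<<6)|0x19=0x19
Byte[4]=8B: continuation. acc=(acc<<6)|0x0B=0x64B
Byte[5]=B1: continuation. acc=(acc<<6)|0x31=0x192F1
Completed: cp=U+192F1 (starts at byte 2)
Byte[6]=F0: 4-byte lead, need 3 cont bytes. acc=0x0
Byte[7]=A1: continuation. acc=(acc<<6)|0x21=0x21
Byte[8]=A2: continuation. acc=(acc<<6)|0x22=0x862
Byte[9]=87: continuation. acc=(acc<<6)|0x07=0x21887
Completed: cp=U+21887 (starts at byte 6)
Byte[10]=C3: 2-byte lead, need 1 cont bytes. acc=0x3
Byte[11]=BC: continuation. acc=(acc<<6)|0x3C=0xFC
Completed: cp=U+00FC (starts at byte 10)
Byte[12]=3F: 1-byte ASCII. cp=U+003F
Byte[13]=E4: 3-byte lead, need 2 cont bytes. acc=0x4
Byte[14]=BE: continuation. acc=(acc<<6)|0x3E=0x13E
Byte[15]=B9: continuation. acc=(acc<<6)|0x39=0x4FB9
Completed: cp=U+4FB9 (starts at byte 13)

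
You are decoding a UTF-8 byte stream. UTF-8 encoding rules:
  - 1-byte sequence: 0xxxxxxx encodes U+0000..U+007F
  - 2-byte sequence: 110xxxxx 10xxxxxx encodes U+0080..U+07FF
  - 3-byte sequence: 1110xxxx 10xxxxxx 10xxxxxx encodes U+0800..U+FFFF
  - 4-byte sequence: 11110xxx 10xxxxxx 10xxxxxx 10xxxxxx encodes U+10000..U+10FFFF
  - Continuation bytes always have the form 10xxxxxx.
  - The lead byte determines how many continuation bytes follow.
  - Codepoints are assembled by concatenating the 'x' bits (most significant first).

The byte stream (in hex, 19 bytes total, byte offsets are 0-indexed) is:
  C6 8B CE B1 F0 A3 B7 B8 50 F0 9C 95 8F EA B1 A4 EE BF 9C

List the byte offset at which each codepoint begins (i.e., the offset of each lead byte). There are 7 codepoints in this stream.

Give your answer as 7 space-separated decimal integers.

Byte[0]=C6: 2-byte lead, need 1 cont bytes. acc=0x6
Byte[1]=8B: continuation. acc=(acc<<6)|0x0B=0x18B
Completed: cp=U+018B (starts at byte 0)
Byte[2]=CE: 2-byte lead, need 1 cont bytes. acc=0xE
Byte[3]=B1: continuation. acc=(acc<<6)|0x31=0x3B1
Completed: cp=U+03B1 (starts at byte 2)
Byte[4]=F0: 4-byte lead, need 3 cont bytes. acc=0x0
Byte[5]=A3: continuation. acc=(acc<<6)|0x23=0x23
Byte[6]=B7: continuation. acc=(acc<<6)|0x37=0x8F7
Byte[7]=B8: continuation. acc=(acc<<6)|0x38=0x23DF8
Completed: cp=U+23DF8 (starts at byte 4)
Byte[8]=50: 1-byte ASCII. cp=U+0050
Byte[9]=F0: 4-byte lead, need 3 cont bytes. acc=0x0
Byte[10]=9C: continuation. acc=(acc<<6)|0x1C=0x1C
Byte[11]=95: continuation. acc=(acc<<6)|0x15=0x715
Byte[12]=8F: continuation. acc=(acc<<6)|0x0F=0x1C54F
Completed: cp=U+1C54F (starts at byte 9)
Byte[13]=EA: 3-byte lead, need 2 cont bytes. acc=0xA
Byte[14]=B1: continuation. acc=(acc<<6)|0x31=0x2B1
Byte[15]=A4: continuation. acc=(acc<<6)|0x24=0xAC64
Completed: cp=U+AC64 (starts at byte 13)
Byte[16]=EE: 3-byte lead, need 2 cont bytes. acc=0xE
Byte[17]=BF: continuation. acc=(acc<<6)|0x3F=0x3BF
Byte[18]=9C: continuation. acc=(acc<<6)|0x1C=0xEFDC
Completed: cp=U+EFDC (starts at byte 16)

Answer: 0 2 4 8 9 13 16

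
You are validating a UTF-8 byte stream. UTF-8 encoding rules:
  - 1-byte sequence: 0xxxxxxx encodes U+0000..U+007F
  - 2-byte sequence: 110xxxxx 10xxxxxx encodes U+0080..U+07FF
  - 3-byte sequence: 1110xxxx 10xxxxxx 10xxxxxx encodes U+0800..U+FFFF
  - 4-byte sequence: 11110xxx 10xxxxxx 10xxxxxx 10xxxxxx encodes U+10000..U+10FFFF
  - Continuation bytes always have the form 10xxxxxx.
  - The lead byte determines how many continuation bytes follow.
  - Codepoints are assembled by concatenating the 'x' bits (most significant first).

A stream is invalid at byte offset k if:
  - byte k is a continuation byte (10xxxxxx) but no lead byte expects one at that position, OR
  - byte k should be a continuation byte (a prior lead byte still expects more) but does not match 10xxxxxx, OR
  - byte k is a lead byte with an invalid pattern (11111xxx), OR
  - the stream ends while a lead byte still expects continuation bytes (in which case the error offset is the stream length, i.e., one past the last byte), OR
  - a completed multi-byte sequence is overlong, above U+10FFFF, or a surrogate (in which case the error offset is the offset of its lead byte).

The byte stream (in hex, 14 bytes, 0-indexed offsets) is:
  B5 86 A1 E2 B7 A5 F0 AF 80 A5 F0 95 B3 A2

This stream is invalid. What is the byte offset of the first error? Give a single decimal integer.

Answer: 0

Derivation:
Byte[0]=B5: INVALID lead byte (not 0xxx/110x/1110/11110)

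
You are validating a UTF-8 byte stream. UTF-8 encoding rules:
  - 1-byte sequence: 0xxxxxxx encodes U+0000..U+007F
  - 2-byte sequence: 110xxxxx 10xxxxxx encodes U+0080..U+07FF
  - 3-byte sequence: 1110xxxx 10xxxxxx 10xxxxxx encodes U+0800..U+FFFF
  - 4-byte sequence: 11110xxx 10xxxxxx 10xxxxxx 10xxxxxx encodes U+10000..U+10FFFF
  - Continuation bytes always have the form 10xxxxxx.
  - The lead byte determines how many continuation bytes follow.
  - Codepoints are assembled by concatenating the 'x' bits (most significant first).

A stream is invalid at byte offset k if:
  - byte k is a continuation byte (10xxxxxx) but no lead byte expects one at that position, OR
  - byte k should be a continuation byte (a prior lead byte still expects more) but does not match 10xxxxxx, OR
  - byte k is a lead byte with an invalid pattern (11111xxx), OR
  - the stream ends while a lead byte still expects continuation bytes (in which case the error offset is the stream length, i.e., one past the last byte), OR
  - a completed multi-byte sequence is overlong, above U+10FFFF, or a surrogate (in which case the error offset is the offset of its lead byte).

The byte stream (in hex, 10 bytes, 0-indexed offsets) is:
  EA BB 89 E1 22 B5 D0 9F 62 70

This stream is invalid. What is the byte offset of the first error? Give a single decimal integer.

Answer: 4

Derivation:
Byte[0]=EA: 3-byte lead, need 2 cont bytes. acc=0xA
Byte[1]=BB: continuation. acc=(acc<<6)|0x3B=0x2BB
Byte[2]=89: continuation. acc=(acc<<6)|0x09=0xAEC9
Completed: cp=U+AEC9 (starts at byte 0)
Byte[3]=E1: 3-byte lead, need 2 cont bytes. acc=0x1
Byte[4]=22: expected 10xxxxxx continuation. INVALID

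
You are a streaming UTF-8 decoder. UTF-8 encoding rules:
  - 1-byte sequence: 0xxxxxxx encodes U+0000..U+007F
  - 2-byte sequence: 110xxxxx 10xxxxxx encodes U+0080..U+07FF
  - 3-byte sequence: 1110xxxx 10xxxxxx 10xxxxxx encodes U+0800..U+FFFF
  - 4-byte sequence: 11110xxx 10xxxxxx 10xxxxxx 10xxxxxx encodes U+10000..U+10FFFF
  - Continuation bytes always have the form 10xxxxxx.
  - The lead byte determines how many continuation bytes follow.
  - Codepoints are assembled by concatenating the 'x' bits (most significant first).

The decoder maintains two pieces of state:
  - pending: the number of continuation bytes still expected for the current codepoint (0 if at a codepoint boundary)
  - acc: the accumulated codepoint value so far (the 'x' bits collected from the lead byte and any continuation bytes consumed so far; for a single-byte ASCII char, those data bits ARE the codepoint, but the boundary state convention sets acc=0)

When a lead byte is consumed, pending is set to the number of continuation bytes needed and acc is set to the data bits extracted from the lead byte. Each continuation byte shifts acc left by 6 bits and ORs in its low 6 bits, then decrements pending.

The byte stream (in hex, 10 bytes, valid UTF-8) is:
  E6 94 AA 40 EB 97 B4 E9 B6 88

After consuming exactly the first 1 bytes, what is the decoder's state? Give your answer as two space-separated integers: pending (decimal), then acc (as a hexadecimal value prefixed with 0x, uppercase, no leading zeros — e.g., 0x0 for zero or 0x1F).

Answer: 2 0x6

Derivation:
Byte[0]=E6: 3-byte lead. pending=2, acc=0x6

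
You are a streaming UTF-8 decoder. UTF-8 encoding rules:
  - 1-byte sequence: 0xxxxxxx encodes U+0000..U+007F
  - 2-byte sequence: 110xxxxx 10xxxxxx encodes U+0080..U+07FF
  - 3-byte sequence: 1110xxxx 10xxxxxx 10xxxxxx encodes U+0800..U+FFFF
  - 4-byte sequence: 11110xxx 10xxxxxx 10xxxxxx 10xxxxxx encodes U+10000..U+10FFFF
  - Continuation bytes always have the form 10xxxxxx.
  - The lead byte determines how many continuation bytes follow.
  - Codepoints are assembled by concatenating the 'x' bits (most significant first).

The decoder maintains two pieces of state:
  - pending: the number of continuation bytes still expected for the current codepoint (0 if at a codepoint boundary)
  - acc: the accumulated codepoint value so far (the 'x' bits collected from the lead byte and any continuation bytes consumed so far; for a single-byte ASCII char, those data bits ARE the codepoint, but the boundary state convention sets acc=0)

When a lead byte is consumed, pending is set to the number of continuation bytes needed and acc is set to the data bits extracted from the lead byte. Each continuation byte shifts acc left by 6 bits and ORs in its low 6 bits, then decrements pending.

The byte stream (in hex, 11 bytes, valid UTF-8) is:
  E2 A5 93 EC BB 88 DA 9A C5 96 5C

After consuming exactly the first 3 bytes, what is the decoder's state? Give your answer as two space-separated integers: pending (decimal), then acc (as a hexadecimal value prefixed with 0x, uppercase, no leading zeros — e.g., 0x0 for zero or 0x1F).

Answer: 0 0x2953

Derivation:
Byte[0]=E2: 3-byte lead. pending=2, acc=0x2
Byte[1]=A5: continuation. acc=(acc<<6)|0x25=0xA5, pending=1
Byte[2]=93: continuation. acc=(acc<<6)|0x13=0x2953, pending=0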